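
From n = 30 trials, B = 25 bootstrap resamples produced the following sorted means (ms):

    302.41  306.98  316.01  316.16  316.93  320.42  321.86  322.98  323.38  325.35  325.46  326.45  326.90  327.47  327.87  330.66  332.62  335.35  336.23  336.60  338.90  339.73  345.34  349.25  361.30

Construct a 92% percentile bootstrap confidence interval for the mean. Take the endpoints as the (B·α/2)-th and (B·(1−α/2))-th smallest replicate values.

(302.41, 349.25)

α = 0.08; lower rank = 25 × 0.040 = 1; upper rank = 25 × 0.960 = 24.
The 1st smallest replicate is 302.41; the 24th is 349.25.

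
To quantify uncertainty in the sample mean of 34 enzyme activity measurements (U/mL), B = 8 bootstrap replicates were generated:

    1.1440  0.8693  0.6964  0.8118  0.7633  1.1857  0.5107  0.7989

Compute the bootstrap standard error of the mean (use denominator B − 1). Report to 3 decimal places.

SE* = 0.224

Bootstrap SE is the standard deviation of the 8 replicate means.
Mean of replicates: (1.1440 + 0.8693 + 0.6964 + 0.8118 + 0.7633 + 1.1857 + 0.5107 + 0.7989) / 8 = 6.78010 / 8 = 0.84751
Sum of squared deviations: (+0.29649)² + (+0.02179)² + (−0.15111)² + (−0.03571)² + (−0.08421)² + (+0.33819)² + (−0.33681)² + (−0.04861)² = 0.34976
Variance = 0.34976 / 7 = 0.04997
SE* = √0.04997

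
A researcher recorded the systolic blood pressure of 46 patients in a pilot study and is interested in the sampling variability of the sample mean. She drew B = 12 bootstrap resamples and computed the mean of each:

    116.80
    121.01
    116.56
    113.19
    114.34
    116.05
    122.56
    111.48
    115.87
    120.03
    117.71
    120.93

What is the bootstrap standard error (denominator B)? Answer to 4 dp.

Bootstrap SE is the standard deviation of the 12 replicate means.
Mean of replicates: (116.80 + 121.01 + 116.56 + 113.19 + 114.34 + 116.05 + 122.56 + 111.48 + 115.87 + 120.03 + 117.71 + 120.93) / 12 = 1406.53000 / 12 = 117.21083
Sum of squared deviations: (−0.41083)² + (+3.79917)² + (−0.65083)² + (−4.02083)² + (−2.87083)² + (−1.16083)² + (+5.34917)² + (−5.73083)² + (−1.34083)² + (+2.81917)² + (+0.49917)² + (+3.71917)² = 126.06529
Variance = 126.06529 / 12 = 10.50544
SE* = √10.50544

SE* = 3.2412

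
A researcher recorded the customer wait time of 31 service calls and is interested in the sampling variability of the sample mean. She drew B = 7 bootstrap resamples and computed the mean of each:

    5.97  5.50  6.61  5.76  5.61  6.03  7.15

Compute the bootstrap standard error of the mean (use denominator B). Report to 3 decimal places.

Bootstrap SE is the standard deviation of the 7 replicate means.
Mean of replicates: (5.97 + 5.50 + 6.61 + 5.76 + 5.61 + 6.03 + 7.15) / 7 = 42.6300 / 7 = 6.0900
Sum of squared deviations: (−0.1200)² + (−0.5900)² + (+0.5200)² + (−0.3300)² + (−0.4800)² + (−0.0600)² + (+1.0600)² = 2.0994
Variance = 2.0994 / 7 = 0.2999
SE* = √0.2999

SE* = 0.548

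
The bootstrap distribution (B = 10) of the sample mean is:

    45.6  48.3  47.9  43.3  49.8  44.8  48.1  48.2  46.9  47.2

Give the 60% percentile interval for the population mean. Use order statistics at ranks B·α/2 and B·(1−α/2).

(44.8, 48.2)

Sorted replicates: 43.3, 44.8, 45.6, 46.9, 47.2, 47.9, 48.1, 48.2, 48.3, 49.8
α = 0.40; lower rank = 10 × 0.200 = 2; upper rank = 10 × 0.800 = 8.
The 2nd smallest replicate is 44.8; the 8th is 48.2.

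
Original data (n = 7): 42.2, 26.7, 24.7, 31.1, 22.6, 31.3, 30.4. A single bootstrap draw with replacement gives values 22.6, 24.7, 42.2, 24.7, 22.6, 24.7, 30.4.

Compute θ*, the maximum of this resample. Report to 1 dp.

Maximum = 42.2

θ* = 42.2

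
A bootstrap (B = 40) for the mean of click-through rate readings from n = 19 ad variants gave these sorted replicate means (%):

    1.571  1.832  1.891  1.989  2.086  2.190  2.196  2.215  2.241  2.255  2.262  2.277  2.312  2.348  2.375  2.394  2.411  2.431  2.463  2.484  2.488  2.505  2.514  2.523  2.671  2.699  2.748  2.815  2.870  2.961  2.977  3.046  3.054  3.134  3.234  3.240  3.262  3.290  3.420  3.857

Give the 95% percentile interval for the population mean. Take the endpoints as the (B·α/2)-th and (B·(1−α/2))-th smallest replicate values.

(1.571, 3.420)

α = 0.05; lower rank = 40 × 0.025 = 1; upper rank = 40 × 0.975 = 39.
The 1st smallest replicate is 1.571; the 39th is 3.420.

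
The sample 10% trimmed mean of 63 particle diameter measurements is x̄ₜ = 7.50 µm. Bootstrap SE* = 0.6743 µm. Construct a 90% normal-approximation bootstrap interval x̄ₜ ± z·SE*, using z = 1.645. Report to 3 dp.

Margin = 1.645 × 0.6743 = 1.1092
Interval: 7.50 ± 1.1092

(6.391, 8.609)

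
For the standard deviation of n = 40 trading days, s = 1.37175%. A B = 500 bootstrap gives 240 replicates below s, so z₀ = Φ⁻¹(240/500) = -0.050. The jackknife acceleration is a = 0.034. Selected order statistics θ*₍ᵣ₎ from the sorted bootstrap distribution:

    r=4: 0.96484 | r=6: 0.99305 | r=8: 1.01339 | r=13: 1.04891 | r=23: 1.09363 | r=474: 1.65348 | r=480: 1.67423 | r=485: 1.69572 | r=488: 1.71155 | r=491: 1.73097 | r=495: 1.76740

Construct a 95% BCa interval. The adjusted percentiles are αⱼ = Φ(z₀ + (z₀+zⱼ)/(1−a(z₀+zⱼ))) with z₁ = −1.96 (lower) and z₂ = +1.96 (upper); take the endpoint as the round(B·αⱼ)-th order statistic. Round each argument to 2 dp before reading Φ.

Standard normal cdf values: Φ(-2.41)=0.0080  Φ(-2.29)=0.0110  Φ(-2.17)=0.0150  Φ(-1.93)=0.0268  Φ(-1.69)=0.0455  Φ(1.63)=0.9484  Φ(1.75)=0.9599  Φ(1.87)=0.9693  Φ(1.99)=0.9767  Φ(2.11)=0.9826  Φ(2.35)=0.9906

Lower: z₀ + z₁ = -0.050 + (-1.960) = -2.010; 1 − a(z₀+z₁) = 1 − (0.034)(-2.010) = 1.0683; argument = -0.050 + (-2.010)/1.0683 = -1.9314 → -1.93.
α₁ = Φ(-1.93) = 0.0268; rank = round(500 × 0.0268) = 13; θ*₍13₎ = 1.04891.
Upper: z₀ + z₂ = 1.910; 1 − a(z₀+z₂) = 0.9351; argument = 1.9926 → 1.99; α₂ = 0.9767; rank = 488; θ*₍488₎ = 1.71155.

(1.04891, 1.71155)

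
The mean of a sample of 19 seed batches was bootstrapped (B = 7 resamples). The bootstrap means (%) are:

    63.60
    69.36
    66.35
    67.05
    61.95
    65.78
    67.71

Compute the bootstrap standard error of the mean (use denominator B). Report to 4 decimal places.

SE* = 2.3190

Bootstrap SE is the standard deviation of the 7 replicate means.
Mean of replicates: (63.60 + 69.36 + 66.35 + 67.05 + 61.95 + 65.78 + 67.71) / 7 = 461.80000 / 7 = 65.97143
Sum of squared deviations: (−2.37143)² + (+3.38857)² + (+0.37857)² + (+1.07857)² + (−4.02143)² + (−0.19143)² + (+1.73857)² = 37.64389
Variance = 37.64389 / 7 = 5.37770
SE* = √5.37770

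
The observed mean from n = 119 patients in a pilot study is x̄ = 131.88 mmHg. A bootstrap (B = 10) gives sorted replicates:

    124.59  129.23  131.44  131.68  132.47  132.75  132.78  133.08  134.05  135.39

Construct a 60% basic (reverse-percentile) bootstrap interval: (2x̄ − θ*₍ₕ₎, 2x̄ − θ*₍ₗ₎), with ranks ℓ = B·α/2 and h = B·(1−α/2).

(130.68, 134.53)

Percentile endpoints at ranks 2 and 8: θ*₍2₎ = 129.23, θ*₍8₎ = 133.08.
Basic interval reflects these around x̄:
  lower = 2 × 131.88 − 133.08 = 130.68
  upper = 2 × 131.88 − 129.23 = 134.53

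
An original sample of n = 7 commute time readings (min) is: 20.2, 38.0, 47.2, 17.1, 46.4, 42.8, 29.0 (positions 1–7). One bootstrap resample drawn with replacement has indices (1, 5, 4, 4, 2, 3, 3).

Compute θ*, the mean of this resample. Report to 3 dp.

Resample values: 20.2, 46.4, 17.1, 17.1, 38.0, 47.2, 47.2.
Mean = (20.2 + 46.4 + 17.1 + 17.1 + 38.0 + 47.2 + 47.2) / 7 = 233.20 / 7 = 33.314

θ* = 33.314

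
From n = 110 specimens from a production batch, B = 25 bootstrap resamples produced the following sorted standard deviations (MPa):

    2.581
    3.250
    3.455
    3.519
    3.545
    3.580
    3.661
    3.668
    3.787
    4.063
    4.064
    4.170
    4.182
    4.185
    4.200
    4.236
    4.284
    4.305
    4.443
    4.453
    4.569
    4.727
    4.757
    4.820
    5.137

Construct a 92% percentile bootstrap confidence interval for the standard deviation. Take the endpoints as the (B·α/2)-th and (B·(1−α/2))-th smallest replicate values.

(2.581, 4.820)

α = 0.08; lower rank = 25 × 0.040 = 1; upper rank = 25 × 0.960 = 24.
The 1st smallest replicate is 2.581; the 24th is 4.820.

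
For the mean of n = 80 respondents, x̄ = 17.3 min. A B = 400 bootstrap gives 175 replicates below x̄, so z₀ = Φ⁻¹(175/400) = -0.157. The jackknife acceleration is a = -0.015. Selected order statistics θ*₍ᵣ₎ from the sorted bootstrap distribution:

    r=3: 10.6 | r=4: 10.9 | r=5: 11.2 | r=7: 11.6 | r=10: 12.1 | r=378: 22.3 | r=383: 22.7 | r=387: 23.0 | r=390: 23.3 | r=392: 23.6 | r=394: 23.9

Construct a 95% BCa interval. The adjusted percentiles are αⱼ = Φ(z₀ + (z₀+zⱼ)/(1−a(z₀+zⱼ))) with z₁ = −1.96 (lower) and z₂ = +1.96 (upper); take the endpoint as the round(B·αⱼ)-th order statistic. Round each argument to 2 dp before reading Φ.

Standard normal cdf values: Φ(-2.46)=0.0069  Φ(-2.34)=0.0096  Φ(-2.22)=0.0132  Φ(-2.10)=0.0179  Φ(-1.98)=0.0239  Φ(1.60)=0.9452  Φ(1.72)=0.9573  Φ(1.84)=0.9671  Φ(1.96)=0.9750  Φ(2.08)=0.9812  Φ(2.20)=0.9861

(10.9, 22.3)

Lower: z₀ + z₁ = -0.157 + (-1.960) = -2.117; 1 − a(z₀+z₁) = 1 − (-0.015)(-2.117) = 0.9682; argument = -0.157 + (-2.117)/0.9682 = -2.3434 → -2.34.
α₁ = Φ(-2.34) = 0.0096; rank = round(400 × 0.0096) = 4; θ*₍4₎ = 10.9.
Upper: z₀ + z₂ = 1.803; 1 − a(z₀+z₂) = 1.0270; argument = 1.5985 → 1.60; α₂ = 0.9452; rank = 378; θ*₍378₎ = 22.3.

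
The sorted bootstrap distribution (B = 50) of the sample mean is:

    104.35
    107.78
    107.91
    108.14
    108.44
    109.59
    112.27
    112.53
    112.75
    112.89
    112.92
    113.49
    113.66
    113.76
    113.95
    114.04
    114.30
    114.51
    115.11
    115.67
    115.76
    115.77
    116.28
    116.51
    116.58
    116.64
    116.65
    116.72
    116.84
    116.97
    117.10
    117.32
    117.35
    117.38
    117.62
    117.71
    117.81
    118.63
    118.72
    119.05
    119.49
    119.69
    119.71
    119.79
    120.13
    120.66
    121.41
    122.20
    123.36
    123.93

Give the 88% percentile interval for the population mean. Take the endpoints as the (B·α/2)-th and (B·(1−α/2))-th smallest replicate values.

α = 0.12; lower rank = 50 × 0.060 = 3; upper rank = 50 × 0.940 = 47.
The 3rd smallest replicate is 107.91; the 47th is 121.41.

(107.91, 121.41)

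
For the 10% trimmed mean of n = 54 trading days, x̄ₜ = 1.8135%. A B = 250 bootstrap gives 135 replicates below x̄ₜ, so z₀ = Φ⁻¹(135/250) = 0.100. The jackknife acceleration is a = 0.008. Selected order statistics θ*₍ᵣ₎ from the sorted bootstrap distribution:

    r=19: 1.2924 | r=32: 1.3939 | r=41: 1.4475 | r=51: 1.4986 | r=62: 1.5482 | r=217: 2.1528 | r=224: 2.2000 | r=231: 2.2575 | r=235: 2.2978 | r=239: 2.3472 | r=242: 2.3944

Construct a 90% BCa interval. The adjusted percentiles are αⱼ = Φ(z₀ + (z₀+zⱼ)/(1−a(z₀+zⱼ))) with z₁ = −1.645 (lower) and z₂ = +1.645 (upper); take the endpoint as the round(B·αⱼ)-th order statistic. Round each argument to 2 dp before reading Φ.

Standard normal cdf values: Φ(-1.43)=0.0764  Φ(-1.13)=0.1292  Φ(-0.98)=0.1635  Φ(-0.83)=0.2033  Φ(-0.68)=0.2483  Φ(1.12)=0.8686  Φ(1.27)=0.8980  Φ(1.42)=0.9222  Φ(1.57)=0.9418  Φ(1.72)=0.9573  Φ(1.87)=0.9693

Lower: z₀ + z₁ = 0.100 + (-1.645) = -1.545; 1 − a(z₀+z₁) = 1 − (0.008)(-1.545) = 1.0124; argument = 0.100 + (-1.545)/1.0124 = -1.4261 → -1.43.
α₁ = Φ(-1.43) = 0.0764; rank = round(250 × 0.0764) = 19; θ*₍19₎ = 1.2924.
Upper: z₀ + z₂ = 1.745; 1 − a(z₀+z₂) = 0.9860; argument = 1.8697 → 1.87; α₂ = 0.9693; rank = 242; θ*₍242₎ = 2.3944.

(1.2924, 2.3944)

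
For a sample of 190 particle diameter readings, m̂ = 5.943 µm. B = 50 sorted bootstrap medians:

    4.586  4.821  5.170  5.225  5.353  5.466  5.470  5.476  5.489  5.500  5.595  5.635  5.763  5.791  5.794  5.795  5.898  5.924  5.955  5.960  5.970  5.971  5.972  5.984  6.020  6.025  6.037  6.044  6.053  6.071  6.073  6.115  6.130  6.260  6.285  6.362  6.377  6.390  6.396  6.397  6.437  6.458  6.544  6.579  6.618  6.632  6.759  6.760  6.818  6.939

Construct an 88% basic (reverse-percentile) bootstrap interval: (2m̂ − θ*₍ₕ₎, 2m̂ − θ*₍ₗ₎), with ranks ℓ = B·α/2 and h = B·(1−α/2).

(5.127, 6.716)

Percentile endpoints at ranks 3 and 47: θ*₍3₎ = 5.170, θ*₍47₎ = 6.759.
Basic interval reflects these around m̂:
  lower = 2 × 5.943 − 6.759 = 5.127
  upper = 2 × 5.943 − 5.170 = 6.716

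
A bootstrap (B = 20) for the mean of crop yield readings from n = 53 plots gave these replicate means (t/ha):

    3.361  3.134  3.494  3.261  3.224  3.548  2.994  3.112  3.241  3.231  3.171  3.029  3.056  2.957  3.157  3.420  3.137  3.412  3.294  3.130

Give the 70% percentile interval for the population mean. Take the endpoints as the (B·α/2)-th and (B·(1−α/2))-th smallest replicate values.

Sorted replicates: 2.957, 2.994, 3.029, 3.056, 3.112, 3.130, 3.134, 3.137, 3.157, 3.171, 3.224, 3.231, 3.241, 3.261, 3.294, 3.361, 3.412, 3.420, 3.494, 3.548
α = 0.30; lower rank = 20 × 0.150 = 3; upper rank = 20 × 0.850 = 17.
The 3rd smallest replicate is 3.029; the 17th is 3.412.

(3.029, 3.412)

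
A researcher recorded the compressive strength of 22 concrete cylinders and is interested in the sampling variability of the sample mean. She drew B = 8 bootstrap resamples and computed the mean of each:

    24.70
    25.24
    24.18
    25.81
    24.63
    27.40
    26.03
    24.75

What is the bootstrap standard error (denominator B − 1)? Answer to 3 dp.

SE* = 1.039

Bootstrap SE is the standard deviation of the 8 replicate means.
Mean of replicates: (24.70 + 25.24 + 24.18 + 25.81 + 24.63 + 27.40 + 26.03 + 24.75) / 8 = 202.7400 / 8 = 25.3425
Sum of squared deviations: (−0.6425)² + (−0.1025)² + (−1.1625)² + (+0.4675)² + (−0.7125)² + (+2.0575)² + (+0.6875)² + (−0.5925)² = 7.5579
Variance = 7.5579 / 7 = 1.0797
SE* = √1.0797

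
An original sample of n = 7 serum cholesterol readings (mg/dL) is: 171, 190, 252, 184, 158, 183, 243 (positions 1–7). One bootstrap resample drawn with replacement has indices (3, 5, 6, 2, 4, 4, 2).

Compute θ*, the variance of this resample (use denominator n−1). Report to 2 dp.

θ* = 828.62

Resample values: 252, 158, 183, 190, 184, 184, 190.
Mean = 191.5714; sum of squared deviations = 4971.7143
s² = 4971.7143 / 6 = 828.6190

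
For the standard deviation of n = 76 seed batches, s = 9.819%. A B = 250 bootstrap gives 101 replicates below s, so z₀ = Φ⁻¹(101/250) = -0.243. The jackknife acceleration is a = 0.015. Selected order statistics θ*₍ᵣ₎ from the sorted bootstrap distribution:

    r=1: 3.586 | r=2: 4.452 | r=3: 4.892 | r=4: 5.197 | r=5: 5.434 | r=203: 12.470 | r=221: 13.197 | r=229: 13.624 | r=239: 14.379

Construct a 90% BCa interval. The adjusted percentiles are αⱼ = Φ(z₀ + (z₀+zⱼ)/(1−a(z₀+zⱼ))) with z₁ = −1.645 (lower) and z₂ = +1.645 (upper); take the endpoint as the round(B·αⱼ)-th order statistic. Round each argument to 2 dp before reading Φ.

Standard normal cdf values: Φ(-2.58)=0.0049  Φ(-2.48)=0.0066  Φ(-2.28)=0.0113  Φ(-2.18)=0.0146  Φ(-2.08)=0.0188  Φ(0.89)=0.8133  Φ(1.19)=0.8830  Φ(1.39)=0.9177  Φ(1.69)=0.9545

(5.434, 13.197)

Lower: z₀ + z₁ = -0.243 + (-1.645) = -1.888; 1 − a(z₀+z₁) = 1 − (0.015)(-1.888) = 1.0283; argument = -0.243 + (-1.888)/1.0283 = -2.0790 → -2.08.
α₁ = Φ(-2.08) = 0.0188; rank = round(250 × 0.0188) = 5; θ*₍5₎ = 5.434.
Upper: z₀ + z₂ = 1.402; 1 − a(z₀+z₂) = 0.9790; argument = 1.1891 → 1.19; α₂ = 0.8830; rank = 221; θ*₍221₎ = 13.197.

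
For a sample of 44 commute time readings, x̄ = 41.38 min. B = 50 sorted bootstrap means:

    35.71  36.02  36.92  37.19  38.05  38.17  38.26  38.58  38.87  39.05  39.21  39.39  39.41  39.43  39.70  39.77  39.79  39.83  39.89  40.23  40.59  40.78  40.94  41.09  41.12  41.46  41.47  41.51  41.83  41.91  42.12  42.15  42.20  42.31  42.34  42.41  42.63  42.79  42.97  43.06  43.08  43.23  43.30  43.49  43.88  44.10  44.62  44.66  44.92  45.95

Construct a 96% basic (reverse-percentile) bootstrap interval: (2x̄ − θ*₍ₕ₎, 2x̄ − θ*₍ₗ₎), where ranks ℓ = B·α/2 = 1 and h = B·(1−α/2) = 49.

Percentile endpoints at ranks 1 and 49: θ*₍1₎ = 35.71, θ*₍49₎ = 44.92.
Basic interval reflects these around x̄:
  lower = 2 × 41.38 − 44.92 = 37.84
  upper = 2 × 41.38 − 35.71 = 47.05

(37.84, 47.05)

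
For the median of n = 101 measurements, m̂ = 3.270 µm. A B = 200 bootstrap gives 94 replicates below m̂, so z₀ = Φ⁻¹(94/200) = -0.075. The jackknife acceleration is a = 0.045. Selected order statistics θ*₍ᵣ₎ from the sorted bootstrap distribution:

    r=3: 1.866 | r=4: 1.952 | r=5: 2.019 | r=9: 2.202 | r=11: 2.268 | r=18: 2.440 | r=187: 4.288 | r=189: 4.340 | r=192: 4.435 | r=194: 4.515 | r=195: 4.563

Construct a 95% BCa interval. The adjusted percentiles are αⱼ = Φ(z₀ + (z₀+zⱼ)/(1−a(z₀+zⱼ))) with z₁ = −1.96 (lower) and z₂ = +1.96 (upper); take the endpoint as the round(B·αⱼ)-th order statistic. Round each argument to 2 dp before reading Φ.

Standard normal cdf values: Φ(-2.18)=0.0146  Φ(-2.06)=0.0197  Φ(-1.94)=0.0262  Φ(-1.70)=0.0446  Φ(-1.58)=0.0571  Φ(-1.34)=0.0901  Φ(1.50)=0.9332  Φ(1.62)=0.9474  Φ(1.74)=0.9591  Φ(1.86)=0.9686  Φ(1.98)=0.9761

Lower: z₀ + z₁ = -0.075 + (-1.960) = -2.035; 1 − a(z₀+z₁) = 1 − (0.045)(-2.035) = 1.0916; argument = -0.075 + (-2.035)/1.0916 = -1.9393 → -1.94.
α₁ = Φ(-1.94) = 0.0262; rank = round(200 × 0.0262) = 5; θ*₍5₎ = 2.019.
Upper: z₀ + z₂ = 1.885; 1 − a(z₀+z₂) = 0.9152; argument = 1.9847 → 1.98; α₂ = 0.9761; rank = 195; θ*₍195₎ = 4.563.

(2.019, 4.563)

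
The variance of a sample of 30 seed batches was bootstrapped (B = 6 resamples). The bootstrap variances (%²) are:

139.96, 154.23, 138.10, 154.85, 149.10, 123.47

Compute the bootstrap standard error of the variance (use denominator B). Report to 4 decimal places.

Bootstrap SE is the standard deviation of the 6 replicate variances.
Mean of replicates: (139.96 + 154.23 + 138.10 + 154.85 + 149.10 + 123.47) / 6 = 859.71000 / 6 = 143.28500
Sum of squared deviations: (−3.32500)² + (+10.94500)² + (−5.18500)² + (+11.56500)² + (+5.81500)² + (−19.81500)² = 717.93055
Variance = 717.93055 / 6 = 119.65509
SE* = √119.65509

SE* = 10.9387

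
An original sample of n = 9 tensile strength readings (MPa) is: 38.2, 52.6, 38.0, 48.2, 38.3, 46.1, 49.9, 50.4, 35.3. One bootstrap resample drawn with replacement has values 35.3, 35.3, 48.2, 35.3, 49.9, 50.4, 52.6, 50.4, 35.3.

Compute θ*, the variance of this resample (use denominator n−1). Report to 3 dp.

θ* = 63.735

Mean = 43.6333; sum of squared deviations = 509.8800
s² = 509.8800 / 8 = 63.7350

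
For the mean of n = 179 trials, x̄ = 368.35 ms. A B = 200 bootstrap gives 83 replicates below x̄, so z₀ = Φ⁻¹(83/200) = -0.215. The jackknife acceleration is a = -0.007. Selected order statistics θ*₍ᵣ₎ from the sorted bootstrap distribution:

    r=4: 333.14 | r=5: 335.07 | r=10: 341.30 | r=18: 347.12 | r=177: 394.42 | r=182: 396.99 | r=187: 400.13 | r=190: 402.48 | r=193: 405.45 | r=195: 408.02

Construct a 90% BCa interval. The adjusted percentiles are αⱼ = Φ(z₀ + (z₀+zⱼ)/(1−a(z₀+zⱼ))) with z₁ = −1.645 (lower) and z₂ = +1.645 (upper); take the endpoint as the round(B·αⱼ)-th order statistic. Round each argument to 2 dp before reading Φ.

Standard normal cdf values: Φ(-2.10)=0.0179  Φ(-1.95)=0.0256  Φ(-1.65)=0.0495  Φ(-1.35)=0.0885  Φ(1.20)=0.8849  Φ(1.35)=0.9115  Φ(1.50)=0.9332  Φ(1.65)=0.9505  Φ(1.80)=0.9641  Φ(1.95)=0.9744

(333.14, 394.42)

Lower: z₀ + z₁ = -0.215 + (-1.645) = -1.860; 1 − a(z₀+z₁) = 1 − (-0.007)(-1.860) = 0.9870; argument = -0.215 + (-1.860)/0.9870 = -2.0995 → -2.10.
α₁ = Φ(-2.10) = 0.0179; rank = round(200 × 0.0179) = 4; θ*₍4₎ = 333.14.
Upper: z₀ + z₂ = 1.430; 1 − a(z₀+z₂) = 1.0100; argument = 1.2008 → 1.20; α₂ = 0.8849; rank = 177; θ*₍177₎ = 394.42.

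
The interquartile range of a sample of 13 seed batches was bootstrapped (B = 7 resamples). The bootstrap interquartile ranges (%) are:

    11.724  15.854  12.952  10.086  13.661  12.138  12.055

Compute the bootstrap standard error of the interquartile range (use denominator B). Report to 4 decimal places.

SE* = 1.6659

Bootstrap SE is the standard deviation of the 7 replicate interquartile ranges.
Mean of replicates: (11.724 + 15.854 + 12.952 + 10.086 + 13.661 + 12.138 + 12.055) / 7 = 88.47000 / 7 = 12.63857
Sum of squared deviations: (−0.91457)² + (+3.21543)² + (+0.31343)² + (−2.55257)² + (+1.02243)² + (−0.50057)² + (−0.58357)² = 19.42577
Variance = 19.42577 / 7 = 2.77511
SE* = √2.77511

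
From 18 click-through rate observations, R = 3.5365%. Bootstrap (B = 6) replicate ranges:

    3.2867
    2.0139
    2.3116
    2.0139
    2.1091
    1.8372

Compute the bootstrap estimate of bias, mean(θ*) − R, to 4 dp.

mean(θ*) = (3.2867 + 2.0139 + 2.3116 + 2.0139 + 2.1091 + 1.8372) / 6 = 2.26207
bias = 2.26207 − 3.5365

bias = −1.2744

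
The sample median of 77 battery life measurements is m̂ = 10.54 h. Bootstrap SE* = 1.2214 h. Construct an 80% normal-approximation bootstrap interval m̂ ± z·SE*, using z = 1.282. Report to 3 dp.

Margin = 1.282 × 1.2214 = 1.5658
Interval: 10.54 ± 1.5658

(8.974, 12.106)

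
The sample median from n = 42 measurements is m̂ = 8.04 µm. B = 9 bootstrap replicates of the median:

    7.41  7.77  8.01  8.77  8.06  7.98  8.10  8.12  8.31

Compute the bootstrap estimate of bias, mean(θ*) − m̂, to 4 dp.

mean(θ*) = (7.41 + 7.77 + 8.01 + 8.77 + 8.06 + 7.98 + 8.10 + 8.12 + 8.31) / 9 = 8.05889
bias = 8.05889 − 8.04

bias = +0.0189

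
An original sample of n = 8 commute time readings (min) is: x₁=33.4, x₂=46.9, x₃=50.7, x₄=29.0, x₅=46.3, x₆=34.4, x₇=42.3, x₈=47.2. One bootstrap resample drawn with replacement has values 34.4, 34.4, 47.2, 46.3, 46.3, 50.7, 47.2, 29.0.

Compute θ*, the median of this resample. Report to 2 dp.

Sorted: 29.0, 34.4, 34.4, 46.3, 46.3, 47.2, 47.2, 50.7
Median = average of the two middle values = 46.30

θ* = 46.30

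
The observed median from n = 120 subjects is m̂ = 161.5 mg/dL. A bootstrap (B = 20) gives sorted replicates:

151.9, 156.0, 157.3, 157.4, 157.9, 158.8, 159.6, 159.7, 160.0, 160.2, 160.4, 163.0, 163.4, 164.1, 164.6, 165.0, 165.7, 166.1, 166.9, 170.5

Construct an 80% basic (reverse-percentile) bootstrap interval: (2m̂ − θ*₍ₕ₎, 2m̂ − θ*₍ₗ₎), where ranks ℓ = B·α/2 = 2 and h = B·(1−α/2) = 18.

Percentile endpoints at ranks 2 and 18: θ*₍2₎ = 156.0, θ*₍18₎ = 166.1.
Basic interval reflects these around m̂:
  lower = 2 × 161.5 − 166.1 = 156.9
  upper = 2 × 161.5 − 156.0 = 167.0

(156.9, 167.0)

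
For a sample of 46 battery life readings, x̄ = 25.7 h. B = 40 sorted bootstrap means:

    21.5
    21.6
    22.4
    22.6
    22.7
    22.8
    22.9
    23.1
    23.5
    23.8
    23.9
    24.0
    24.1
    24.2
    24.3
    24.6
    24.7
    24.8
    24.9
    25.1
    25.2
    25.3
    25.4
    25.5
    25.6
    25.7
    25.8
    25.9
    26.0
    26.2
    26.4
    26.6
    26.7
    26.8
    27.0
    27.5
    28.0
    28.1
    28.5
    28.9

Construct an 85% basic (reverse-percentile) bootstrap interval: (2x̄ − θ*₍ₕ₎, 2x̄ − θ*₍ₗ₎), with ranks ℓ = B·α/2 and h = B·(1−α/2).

Percentile endpoints at ranks 3 and 37: θ*₍3₎ = 22.4, θ*₍37₎ = 28.0.
Basic interval reflects these around x̄:
  lower = 2 × 25.7 − 28.0 = 23.4
  upper = 2 × 25.7 − 22.4 = 29.0

(23.4, 29.0)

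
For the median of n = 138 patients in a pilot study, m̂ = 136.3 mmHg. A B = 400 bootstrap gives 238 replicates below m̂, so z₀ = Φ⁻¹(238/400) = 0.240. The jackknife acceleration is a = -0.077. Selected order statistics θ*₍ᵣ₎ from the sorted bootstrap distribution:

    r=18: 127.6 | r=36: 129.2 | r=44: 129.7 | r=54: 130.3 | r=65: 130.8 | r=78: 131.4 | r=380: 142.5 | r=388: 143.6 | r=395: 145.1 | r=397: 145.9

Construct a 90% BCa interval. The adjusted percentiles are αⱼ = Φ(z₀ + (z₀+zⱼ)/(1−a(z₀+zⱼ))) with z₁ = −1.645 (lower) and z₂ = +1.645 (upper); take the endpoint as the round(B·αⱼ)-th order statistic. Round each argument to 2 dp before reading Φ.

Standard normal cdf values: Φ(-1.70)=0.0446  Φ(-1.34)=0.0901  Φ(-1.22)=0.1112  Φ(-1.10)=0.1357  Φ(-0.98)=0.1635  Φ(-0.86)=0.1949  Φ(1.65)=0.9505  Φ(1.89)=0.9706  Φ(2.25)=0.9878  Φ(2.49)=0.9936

(129.2, 143.6)

Lower: z₀ + z₁ = 0.240 + (-1.645) = -1.405; 1 − a(z₀+z₁) = 1 − (-0.077)(-1.405) = 0.8918; argument = 0.240 + (-1.405)/0.8918 = -1.3354 → -1.34.
α₁ = Φ(-1.34) = 0.0901; rank = round(400 × 0.0901) = 36; θ*₍36₎ = 129.2.
Upper: z₀ + z₂ = 1.885; 1 − a(z₀+z₂) = 1.1451; argument = 1.8861 → 1.89; α₂ = 0.9706; rank = 388; θ*₍388₎ = 143.6.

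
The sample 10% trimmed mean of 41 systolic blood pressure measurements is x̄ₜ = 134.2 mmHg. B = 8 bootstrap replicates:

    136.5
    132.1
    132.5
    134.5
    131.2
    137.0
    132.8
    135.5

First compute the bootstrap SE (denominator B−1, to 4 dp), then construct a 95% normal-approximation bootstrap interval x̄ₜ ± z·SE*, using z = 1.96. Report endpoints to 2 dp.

Mean of replicates = 134.0125; sum of squared deviations = 32.8888; SE* = √(32.8888/7) = 2.1676
Margin = 1.96 × 2.1676 = 4.248
Interval: 134.2 ± 4.248

(129.95, 138.45)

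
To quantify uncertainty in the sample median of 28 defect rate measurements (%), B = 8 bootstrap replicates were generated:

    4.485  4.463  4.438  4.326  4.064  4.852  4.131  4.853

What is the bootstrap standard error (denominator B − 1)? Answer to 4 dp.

SE* = 0.2907

Bootstrap SE is the standard deviation of the 8 replicate medians.
Mean of replicates: (4.485 + 4.463 + 4.438 + 4.326 + 4.064 + 4.852 + 4.131 + 4.853) / 8 = 35.61200 / 8 = 4.45150
Sum of squared deviations: (+0.03350)² + (+0.01150)² + (−0.01350)² + (−0.12550)² + (−0.38750)² + (+0.40050)² + (−0.32050)² + (+0.40150)² = 0.59167
Variance = 0.59167 / 7 = 0.08452
SE* = √0.08452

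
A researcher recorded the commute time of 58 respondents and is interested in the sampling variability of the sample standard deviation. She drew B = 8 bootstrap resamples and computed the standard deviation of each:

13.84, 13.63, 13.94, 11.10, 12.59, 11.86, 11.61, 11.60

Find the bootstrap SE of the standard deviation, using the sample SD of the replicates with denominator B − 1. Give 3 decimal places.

Bootstrap SE is the standard deviation of the 8 replicate standard deviations.
Mean of replicates: (13.84 + 13.63 + 13.94 + 11.10 + 12.59 + 11.86 + 11.61 + 11.60) / 8 = 100.1700 / 8 = 12.5213
Sum of squared deviations: (+1.3187)² + (+1.1088)² + (+1.4187)² + (−1.4213)² + (+0.0687)² + (−0.6613)² + (−0.9113)² + (−0.9213)² = 9.1223
Variance = 9.1223 / 7 = 1.3032
SE* = √1.3032

SE* = 1.142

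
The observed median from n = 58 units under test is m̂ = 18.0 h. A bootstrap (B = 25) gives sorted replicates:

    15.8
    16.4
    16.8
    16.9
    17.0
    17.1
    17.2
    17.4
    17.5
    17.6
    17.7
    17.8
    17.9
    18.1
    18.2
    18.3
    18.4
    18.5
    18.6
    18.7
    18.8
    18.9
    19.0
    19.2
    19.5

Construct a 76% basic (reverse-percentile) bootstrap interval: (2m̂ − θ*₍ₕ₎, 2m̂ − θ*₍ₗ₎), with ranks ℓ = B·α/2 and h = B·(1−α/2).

(17.1, 19.2)

Percentile endpoints at ranks 3 and 22: θ*₍3₎ = 16.8, θ*₍22₎ = 18.9.
Basic interval reflects these around m̂:
  lower = 2 × 18.0 − 18.9 = 17.1
  upper = 2 × 18.0 − 16.8 = 19.2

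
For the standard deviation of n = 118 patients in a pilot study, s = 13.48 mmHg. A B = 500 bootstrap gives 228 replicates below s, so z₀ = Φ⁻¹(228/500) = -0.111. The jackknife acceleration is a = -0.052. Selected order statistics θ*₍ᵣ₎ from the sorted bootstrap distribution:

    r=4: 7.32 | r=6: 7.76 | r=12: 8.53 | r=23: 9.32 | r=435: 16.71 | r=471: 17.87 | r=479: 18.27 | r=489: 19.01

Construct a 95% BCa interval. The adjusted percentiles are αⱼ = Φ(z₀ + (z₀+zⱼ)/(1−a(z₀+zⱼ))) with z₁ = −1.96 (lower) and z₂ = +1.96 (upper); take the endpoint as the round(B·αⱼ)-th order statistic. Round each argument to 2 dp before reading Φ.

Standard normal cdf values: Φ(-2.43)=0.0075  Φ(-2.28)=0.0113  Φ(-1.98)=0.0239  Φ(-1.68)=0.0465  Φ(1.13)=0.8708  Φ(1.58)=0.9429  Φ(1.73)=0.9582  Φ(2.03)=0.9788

Lower: z₀ + z₁ = -0.111 + (-1.960) = -2.071; 1 − a(z₀+z₁) = 1 − (-0.052)(-2.071) = 0.8923; argument = -0.111 + (-2.071)/0.8923 = -2.4319 → -2.43.
α₁ = Φ(-2.43) = 0.0075; rank = round(500 × 0.0075) = 4; θ*₍4₎ = 7.32.
Upper: z₀ + z₂ = 1.849; 1 − a(z₀+z₂) = 1.0961; argument = 1.5758 → 1.58; α₂ = 0.9429; rank = 471; θ*₍471₎ = 17.87.

(7.32, 17.87)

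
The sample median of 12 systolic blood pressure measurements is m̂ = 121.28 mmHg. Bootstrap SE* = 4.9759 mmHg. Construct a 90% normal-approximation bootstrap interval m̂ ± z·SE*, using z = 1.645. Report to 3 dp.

Margin = 1.645 × 4.9759 = 8.1854
Interval: 121.28 ± 8.1854

(113.095, 129.465)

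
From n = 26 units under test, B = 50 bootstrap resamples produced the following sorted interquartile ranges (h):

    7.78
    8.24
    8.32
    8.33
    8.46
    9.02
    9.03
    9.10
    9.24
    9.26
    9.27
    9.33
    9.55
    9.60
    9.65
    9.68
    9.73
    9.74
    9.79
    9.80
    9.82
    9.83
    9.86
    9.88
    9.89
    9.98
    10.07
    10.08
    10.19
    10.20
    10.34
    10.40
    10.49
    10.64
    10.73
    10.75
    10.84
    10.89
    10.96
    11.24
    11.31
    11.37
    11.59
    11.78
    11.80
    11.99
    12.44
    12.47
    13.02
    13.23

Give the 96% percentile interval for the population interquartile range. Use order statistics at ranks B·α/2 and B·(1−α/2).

(7.78, 13.02)

α = 0.04; lower rank = 50 × 0.020 = 1; upper rank = 50 × 0.980 = 49.
The 1st smallest replicate is 7.78; the 49th is 13.02.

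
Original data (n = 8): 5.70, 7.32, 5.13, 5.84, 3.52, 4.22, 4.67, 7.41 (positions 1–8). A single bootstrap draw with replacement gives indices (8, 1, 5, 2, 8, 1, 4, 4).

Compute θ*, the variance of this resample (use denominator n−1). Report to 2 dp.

θ* = 1.72

Resample values: 7.41, 5.70, 3.52, 7.32, 7.41, 5.70, 5.84, 5.84.
Mean = 6.0925; sum of squared deviations = 12.0318
s² = 12.0318 / 7 = 1.7188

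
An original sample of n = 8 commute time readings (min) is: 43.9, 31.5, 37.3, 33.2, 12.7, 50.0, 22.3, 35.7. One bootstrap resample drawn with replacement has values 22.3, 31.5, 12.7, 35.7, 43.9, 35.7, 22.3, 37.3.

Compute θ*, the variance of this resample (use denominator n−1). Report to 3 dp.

Mean = 30.1750; sum of squared deviations = 731.3550
s² = 731.3550 / 7 = 104.4793

θ* = 104.479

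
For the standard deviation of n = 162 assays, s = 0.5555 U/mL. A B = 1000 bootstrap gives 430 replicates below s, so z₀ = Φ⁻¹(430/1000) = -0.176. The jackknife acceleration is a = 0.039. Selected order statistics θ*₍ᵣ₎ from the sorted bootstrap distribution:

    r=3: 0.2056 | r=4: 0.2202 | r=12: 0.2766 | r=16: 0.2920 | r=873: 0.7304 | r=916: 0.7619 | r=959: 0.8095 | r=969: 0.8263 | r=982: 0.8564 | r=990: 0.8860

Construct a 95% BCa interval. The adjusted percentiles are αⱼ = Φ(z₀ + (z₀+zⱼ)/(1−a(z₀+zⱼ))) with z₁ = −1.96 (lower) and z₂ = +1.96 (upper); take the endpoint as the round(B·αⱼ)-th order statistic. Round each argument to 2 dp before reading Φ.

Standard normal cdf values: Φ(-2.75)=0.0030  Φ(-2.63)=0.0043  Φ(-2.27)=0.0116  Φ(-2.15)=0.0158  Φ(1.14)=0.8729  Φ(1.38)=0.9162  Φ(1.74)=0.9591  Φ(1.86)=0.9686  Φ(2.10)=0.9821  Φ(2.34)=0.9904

Lower: z₀ + z₁ = -0.176 + (-1.960) = -2.136; 1 − a(z₀+z₁) = 1 − (0.039)(-2.136) = 1.0833; argument = -0.176 + (-2.136)/1.0833 = -2.1477 → -2.15.
α₁ = Φ(-2.15) = 0.0158; rank = round(1000 × 0.0158) = 16; θ*₍16₎ = 0.2920.
Upper: z₀ + z₂ = 1.784; 1 − a(z₀+z₂) = 0.9304; argument = 1.7414 → 1.74; α₂ = 0.9591; rank = 959; θ*₍959₎ = 0.8095.

(0.2920, 0.8095)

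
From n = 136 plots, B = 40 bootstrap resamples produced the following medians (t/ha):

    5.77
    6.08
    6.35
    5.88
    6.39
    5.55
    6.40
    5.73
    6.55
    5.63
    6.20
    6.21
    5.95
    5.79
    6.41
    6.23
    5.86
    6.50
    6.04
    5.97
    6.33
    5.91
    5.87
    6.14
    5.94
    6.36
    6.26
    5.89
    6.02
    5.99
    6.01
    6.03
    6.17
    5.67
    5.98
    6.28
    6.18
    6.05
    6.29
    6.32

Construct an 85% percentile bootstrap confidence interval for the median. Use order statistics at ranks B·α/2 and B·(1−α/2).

Sorted replicates: 5.55, 5.63, 5.67, 5.73, 5.77, 5.79, 5.86, 5.87, 5.88, 5.89, 5.91, 5.94, 5.95, 5.97, 5.98, 5.99, 6.01, 6.02, 6.03, 6.04, 6.05, 6.08, 6.14, 6.17, 6.18, 6.20, 6.21, 6.23, 6.26, 6.28, 6.29, 6.32, 6.33, 6.35, 6.36, 6.39, 6.40, 6.41, 6.50, 6.55
α = 0.15; lower rank = 40 × 0.075 = 3; upper rank = 40 × 0.925 = 37.
The 3rd smallest replicate is 5.67; the 37th is 6.40.

(5.67, 6.40)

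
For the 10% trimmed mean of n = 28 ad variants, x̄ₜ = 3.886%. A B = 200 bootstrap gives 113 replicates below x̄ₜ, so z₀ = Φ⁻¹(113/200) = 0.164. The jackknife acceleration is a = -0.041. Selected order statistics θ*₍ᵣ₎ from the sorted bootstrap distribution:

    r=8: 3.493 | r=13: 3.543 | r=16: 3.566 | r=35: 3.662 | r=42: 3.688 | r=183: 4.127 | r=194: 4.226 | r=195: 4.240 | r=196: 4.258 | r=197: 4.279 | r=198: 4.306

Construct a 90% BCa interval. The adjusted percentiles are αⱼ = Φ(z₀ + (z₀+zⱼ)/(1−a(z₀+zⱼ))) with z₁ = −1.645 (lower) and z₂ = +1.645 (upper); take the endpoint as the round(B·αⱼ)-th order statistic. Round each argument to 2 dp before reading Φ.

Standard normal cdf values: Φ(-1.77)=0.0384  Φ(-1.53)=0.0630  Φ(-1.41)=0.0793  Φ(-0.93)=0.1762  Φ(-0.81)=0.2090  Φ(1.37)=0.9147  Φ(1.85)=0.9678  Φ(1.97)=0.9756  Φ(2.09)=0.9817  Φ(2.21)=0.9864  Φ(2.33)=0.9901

(3.566, 4.226)

Lower: z₀ + z₁ = 0.164 + (-1.645) = -1.481; 1 − a(z₀+z₁) = 1 − (-0.041)(-1.481) = 0.9393; argument = 0.164 + (-1.481)/0.9393 = -1.4127 → -1.41.
α₁ = Φ(-1.41) = 0.0793; rank = round(200 × 0.0793) = 16; θ*₍16₎ = 3.566.
Upper: z₀ + z₂ = 1.809; 1 − a(z₀+z₂) = 1.0742; argument = 1.8481 → 1.85; α₂ = 0.9678; rank = 194; θ*₍194₎ = 4.226.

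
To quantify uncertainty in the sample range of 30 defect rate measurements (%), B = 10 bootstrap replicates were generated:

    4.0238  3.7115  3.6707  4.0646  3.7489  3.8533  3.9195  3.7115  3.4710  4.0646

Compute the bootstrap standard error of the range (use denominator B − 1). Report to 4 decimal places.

Bootstrap SE is the standard deviation of the 10 replicate ranges.
Mean of replicates: (4.0238 + 3.7115 + 3.6707 + 4.0646 + 3.7489 + 3.8533 + 3.9195 + 3.7115 + 3.4710 + 4.0646) / 10 = 38.23940 / 10 = 3.82394
Sum of squared deviations: (+0.19986)² + (−0.11244)² + (−0.15324)² + (+0.24066)² + (−0.07504)² + (+0.02936)² + (+0.09556)² + (−0.11244)² + (−0.35294)² + (+0.24066)² = 0.34474
Variance = 0.34474 / 9 = 0.03830
SE* = √0.03830

SE* = 0.1957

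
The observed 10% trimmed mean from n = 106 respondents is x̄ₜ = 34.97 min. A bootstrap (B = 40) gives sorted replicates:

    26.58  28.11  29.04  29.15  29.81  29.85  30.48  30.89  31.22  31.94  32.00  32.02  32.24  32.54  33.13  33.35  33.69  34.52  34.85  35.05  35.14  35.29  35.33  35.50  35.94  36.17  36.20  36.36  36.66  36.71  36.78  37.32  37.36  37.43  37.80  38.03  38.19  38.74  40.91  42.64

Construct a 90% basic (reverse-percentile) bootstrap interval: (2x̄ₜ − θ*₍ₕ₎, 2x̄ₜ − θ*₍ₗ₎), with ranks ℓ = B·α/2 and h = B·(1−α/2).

Percentile endpoints at ranks 2 and 38: θ*₍2₎ = 28.11, θ*₍38₎ = 38.74.
Basic interval reflects these around x̄ₜ:
  lower = 2 × 34.97 − 38.74 = 31.20
  upper = 2 × 34.97 − 28.11 = 41.83

(31.20, 41.83)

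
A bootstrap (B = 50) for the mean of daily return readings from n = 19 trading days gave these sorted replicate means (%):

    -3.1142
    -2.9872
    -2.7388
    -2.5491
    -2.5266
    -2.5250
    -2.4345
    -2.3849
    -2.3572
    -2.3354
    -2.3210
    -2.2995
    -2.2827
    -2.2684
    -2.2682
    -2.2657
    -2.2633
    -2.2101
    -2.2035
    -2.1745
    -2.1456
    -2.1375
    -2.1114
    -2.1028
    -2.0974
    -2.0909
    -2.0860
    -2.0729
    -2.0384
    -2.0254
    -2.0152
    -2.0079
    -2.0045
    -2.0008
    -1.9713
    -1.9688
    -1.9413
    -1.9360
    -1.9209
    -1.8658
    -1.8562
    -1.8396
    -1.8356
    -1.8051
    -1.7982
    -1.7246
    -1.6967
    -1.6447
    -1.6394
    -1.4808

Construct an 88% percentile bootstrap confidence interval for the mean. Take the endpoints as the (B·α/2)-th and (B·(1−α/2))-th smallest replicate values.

α = 0.12; lower rank = 50 × 0.060 = 3; upper rank = 50 × 0.940 = 47.
The 3rd smallest replicate is -2.7388; the 47th is -1.6967.

(-2.7388, -1.6967)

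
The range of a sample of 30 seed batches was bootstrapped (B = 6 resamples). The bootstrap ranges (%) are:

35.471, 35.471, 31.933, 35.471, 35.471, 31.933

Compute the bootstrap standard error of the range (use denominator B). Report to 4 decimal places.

Bootstrap SE is the standard deviation of the 6 replicate ranges.
Mean of replicates: (35.471 + 35.471 + 31.933 + 35.471 + 35.471 + 31.933) / 6 = 205.75000 / 6 = 34.29167
Sum of squared deviations: (+1.17933)² + (+1.17933)² + (−2.35867)² + (+1.17933)² + (+1.17933)² + (−2.35867)² = 16.68993
Variance = 16.68993 / 6 = 2.78165
SE* = √2.78165

SE* = 1.6678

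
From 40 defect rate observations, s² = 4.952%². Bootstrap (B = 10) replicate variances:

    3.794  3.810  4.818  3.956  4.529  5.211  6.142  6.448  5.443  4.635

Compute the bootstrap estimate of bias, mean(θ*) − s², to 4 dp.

mean(θ*) = (3.794 + 3.810 + 4.818 + 3.956 + 4.529 + 5.211 + 6.142 + 6.448 + 5.443 + 4.635) / 10 = 4.87860
bias = 4.87860 − 4.952

bias = −0.0734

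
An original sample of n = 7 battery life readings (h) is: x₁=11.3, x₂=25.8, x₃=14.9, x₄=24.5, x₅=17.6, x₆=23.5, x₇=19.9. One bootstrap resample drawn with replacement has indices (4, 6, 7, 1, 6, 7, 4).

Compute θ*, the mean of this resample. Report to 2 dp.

θ* = 21.01

Resample values: 24.5, 23.5, 19.9, 11.3, 23.5, 19.9, 24.5.
Mean = (24.5 + 23.5 + 19.9 + 11.3 + 23.5 + 19.9 + 24.5) / 7 = 147.10 / 7 = 21.01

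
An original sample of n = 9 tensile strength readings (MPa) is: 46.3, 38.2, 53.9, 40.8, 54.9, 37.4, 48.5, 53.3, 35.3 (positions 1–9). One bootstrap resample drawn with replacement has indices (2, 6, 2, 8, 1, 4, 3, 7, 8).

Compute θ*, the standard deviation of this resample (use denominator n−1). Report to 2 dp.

Resample values: 38.2, 37.4, 38.2, 53.3, 46.3, 40.8, 53.9, 48.5, 53.3.
Mean = 45.5444; sum of squared deviations = 396.1422
s² = 396.1422 / 8 = 49.5178
s = √49.5178 = 7.04

θ* = 7.04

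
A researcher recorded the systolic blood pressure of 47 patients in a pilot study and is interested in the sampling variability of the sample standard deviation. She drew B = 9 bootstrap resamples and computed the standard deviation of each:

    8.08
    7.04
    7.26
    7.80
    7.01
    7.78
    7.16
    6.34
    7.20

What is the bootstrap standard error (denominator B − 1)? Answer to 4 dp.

Bootstrap SE is the standard deviation of the 9 replicate standard deviations.
Mean of replicates: (8.08 + 7.04 + 7.26 + 7.80 + 7.01 + 7.78 + 7.16 + 6.34 + 7.20) / 9 = 65.67000 / 9 = 7.29667
Sum of squared deviations: (+0.78333)² + (−0.25667)² + (−0.03667)² + (+0.50333)² + (−0.28667)² + (+0.48333)² + (−0.13667)² + (−0.95667)² + (−0.09667)² = 2.19320
Variance = 2.19320 / 8 = 0.27415
SE* = √0.27415

SE* = 0.5236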